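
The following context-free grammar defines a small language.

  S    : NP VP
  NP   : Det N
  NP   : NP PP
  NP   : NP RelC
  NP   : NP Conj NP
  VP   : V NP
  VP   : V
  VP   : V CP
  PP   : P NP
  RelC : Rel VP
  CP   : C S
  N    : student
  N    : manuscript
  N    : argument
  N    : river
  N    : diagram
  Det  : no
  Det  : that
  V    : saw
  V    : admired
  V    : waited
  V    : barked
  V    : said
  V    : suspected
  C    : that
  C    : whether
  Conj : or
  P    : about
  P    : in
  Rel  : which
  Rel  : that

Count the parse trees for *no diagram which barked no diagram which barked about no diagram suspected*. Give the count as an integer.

Two of the 3 distinct bracketings:
[S [NP [NP [NP [Det no] [N diagram]] [RelC [Rel which] [VP [V barked] [NP [NP [Det no] [N diagram]] [RelC [Rel which] [VP [V barked]]]]]]] [PP [P about] [NP [Det no] [N diagram]]]] [VP [V suspected]]]
[S [NP [NP [NP [NP [Det no] [N diagram]] [RelC [Rel which] [VP [V barked] [NP [Det no] [N diagram]]]]] [RelC [Rel which] [VP [V barked]]]] [PP [P about] [NP [Det no] [N diagram]]]] [VP [V suspected]]]
The trees differ in how a recursive rule is bracketed over the same span.

3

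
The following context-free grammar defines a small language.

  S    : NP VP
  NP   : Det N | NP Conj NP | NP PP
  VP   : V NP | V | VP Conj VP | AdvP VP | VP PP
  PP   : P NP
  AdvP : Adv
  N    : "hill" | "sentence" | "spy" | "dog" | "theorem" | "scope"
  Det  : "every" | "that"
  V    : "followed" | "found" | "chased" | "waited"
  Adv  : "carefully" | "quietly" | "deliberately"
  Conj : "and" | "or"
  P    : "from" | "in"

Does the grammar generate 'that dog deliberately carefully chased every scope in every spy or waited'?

Grammatical

[S [NP [Det that] [N dog]] [VP [VP [AdvP [Adv deliberately]] [VP [AdvP [Adv carefully]] [VP [V chased] [NP [NP [Det every] [N scope]] [PP [P in] [NP [Det every] [N spy]]]]]]] [Conj or] [VP [V waited]]]]
The bracketing above is licensed at every node by one of the given productions, with S at the root.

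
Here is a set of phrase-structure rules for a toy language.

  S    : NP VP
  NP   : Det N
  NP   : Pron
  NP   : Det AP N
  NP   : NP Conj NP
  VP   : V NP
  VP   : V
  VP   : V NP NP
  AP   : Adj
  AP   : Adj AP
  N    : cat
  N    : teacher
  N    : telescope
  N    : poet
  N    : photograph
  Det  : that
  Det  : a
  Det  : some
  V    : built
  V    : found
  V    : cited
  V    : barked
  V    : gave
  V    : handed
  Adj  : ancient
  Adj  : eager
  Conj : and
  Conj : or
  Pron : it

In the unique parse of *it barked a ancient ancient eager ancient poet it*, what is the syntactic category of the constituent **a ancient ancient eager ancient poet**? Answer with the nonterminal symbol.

NP

S
  NP
    Pron: it
  VP
    V: barked
    NP
      Det: a
      AP
        Adj: ancient
        AP
          Adj: ancient
          AP
            Adj: eager
            AP
              Adj: ancient
      N: poet
    NP
      Pron: it
The span 'a ancient ancient eager ancient poet' is the NP node built by NP → Det AP N.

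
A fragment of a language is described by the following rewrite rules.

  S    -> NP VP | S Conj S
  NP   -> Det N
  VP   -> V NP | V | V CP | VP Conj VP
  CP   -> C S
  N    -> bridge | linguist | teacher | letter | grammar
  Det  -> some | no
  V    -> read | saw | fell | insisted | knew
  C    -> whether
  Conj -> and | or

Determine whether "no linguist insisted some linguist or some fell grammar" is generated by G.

Ungrammatical

A Det word can never sit immediately before a V word in any string this grammar generates, so the substring 'some fell' rules out a derivation.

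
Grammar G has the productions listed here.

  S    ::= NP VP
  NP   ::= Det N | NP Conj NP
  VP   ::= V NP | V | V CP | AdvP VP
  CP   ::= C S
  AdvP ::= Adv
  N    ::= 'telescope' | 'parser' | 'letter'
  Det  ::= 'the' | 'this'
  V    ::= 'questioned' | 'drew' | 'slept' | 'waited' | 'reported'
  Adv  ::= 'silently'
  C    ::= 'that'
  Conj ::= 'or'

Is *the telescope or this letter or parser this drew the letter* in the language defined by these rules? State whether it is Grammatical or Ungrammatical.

Ungrammatical

A Conj word can never sit immediately before an N word in any string this grammar generates, so the substring 'or parser' rules out a derivation.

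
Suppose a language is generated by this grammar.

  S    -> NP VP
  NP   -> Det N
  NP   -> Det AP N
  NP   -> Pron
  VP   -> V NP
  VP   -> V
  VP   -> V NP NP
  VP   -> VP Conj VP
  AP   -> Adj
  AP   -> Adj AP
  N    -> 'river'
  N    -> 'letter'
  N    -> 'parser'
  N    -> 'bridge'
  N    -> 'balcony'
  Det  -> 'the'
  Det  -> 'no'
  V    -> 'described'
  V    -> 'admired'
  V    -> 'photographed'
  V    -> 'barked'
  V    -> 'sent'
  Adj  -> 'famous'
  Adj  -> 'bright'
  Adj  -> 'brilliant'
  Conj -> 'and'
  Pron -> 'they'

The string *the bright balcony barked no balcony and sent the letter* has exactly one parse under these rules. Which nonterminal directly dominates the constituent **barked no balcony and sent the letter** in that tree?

[S [NP [Det the] [AP [Adj bright]] [N balcony]] [VP [VP [V barked] [NP [Det no] [N balcony]]] [Conj and] [VP [V sent] [NP [Det the] [N letter]]]]]
The span 'barked no balcony and sent the letter' is the VP node built by VP → VP Conj VP.
Its mother is the S built by S → NP VP.

S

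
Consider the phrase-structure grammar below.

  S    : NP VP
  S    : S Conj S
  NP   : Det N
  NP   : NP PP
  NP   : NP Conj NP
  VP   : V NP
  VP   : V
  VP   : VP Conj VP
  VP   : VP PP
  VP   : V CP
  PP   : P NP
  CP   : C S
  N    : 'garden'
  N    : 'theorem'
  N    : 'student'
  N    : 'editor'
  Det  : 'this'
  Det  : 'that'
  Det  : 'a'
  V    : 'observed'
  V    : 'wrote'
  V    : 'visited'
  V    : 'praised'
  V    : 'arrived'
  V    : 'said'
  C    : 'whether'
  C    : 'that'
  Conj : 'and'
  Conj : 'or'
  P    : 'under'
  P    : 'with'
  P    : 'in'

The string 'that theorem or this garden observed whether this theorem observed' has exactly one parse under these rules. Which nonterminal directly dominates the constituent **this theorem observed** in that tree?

CP

S
  NP
    NP
      Det: that
      N: theorem
    Conj: or
    NP
      Det: this
      N: garden
  VP
    V: observed
    CP
      C: whether
      S
        NP
          Det: this
          N: theorem
        VP
          V: observed
The span 'this theorem observed' is the S node built by S → NP VP.
Its mother is the CP built by CP → C S.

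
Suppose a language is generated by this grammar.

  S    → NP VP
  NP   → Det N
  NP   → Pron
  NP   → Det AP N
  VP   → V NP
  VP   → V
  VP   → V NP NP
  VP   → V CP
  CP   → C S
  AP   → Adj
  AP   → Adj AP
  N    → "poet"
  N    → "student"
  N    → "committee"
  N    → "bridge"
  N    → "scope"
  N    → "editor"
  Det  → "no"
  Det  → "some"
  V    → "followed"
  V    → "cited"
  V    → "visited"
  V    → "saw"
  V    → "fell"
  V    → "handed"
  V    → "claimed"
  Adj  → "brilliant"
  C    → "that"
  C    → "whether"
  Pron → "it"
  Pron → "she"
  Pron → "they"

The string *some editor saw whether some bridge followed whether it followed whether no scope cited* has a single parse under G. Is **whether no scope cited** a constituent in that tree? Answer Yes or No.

Yes

[S [NP [Det some] [N editor]] [VP [V saw] [CP [C whether] [S [NP [Det some] [N bridge]] [VP [V followed] [CP [C whether] [S [NP [Pron it]] [VP [V followed] [CP [C whether] [S [NP [Det no] [N scope]] [VP [V cited]]]]]]]]]]]]
The words 'whether no scope cited' are exhaustively dominated by a single CP node (built by CP → C S), so they form a constituent.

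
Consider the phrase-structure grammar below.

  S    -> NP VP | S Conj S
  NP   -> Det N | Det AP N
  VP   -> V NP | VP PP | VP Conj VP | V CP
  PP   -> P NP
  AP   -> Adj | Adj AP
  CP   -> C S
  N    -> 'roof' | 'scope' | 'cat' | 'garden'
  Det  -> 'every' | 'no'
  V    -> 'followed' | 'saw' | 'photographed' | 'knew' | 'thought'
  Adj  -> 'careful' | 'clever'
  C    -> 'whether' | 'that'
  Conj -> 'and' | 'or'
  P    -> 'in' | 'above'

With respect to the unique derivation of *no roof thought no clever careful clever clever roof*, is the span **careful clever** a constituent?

[S [NP [Det no] [N roof]] [VP [V thought] [NP [Det no] [AP [Adj clever] [AP [Adj careful] [AP [Adj clever] [AP [Adj clever]]]]] [N roof]]]]
The smallest constituent containing 'careful clever' is the AP spanning 'careful clever clever'; no single node in the tree dominates exactly the given words.

No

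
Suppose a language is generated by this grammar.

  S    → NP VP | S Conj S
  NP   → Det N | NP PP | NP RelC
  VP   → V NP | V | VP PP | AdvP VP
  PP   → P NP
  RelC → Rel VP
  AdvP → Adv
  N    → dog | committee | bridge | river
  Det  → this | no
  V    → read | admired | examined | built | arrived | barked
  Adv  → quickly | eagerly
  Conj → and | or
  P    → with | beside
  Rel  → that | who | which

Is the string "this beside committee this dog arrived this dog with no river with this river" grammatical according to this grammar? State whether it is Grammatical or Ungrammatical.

Ungrammatical

A Det word can never sit immediately before a P word in any string this grammar generates, so the substring 'this beside' rules out a derivation.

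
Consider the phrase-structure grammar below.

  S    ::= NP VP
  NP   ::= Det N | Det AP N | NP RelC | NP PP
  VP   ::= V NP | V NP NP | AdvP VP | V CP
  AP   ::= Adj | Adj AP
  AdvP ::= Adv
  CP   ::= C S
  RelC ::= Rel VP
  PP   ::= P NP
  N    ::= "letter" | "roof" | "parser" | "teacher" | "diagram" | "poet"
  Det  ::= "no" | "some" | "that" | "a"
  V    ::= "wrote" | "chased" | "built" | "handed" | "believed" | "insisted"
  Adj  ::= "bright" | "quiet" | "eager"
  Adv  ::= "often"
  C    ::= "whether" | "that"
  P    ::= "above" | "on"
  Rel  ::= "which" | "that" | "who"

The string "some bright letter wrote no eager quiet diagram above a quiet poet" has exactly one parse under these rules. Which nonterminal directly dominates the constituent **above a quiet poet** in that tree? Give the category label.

NP

[S [NP [Det some] [AP [Adj bright]] [N letter]] [VP [V wrote] [NP [NP [Det no] [AP [Adj eager] [AP [Adj quiet]]] [N diagram]] [PP [P above] [NP [Det a] [AP [Adj quiet]] [N poet]]]]]]
The span 'above a quiet poet' is the PP node built by PP → P NP.
Its mother is the NP built by NP → NP PP.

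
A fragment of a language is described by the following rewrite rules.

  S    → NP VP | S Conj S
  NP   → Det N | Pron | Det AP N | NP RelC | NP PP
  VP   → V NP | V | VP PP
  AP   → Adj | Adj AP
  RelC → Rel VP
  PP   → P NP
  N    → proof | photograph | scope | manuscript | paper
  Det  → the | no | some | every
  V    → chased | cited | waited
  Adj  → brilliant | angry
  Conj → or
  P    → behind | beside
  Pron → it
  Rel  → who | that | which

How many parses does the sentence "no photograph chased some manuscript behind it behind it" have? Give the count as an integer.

5

Two of the 5 distinct bracketings:
[S [NP [Det no] [N photograph]] [VP [V chased] [NP [NP [Det some] [N manuscript]] [PP [P behind] [NP [NP [Pron it]] [PP [P behind] [NP [Pron it]]]]]]]]
[S [NP [Det no] [N photograph]] [VP [V chased] [NP [NP [NP [Det some] [N manuscript]] [PP [P behind] [NP [Pron it]]]] [PP [P behind] [NP [Pron it]]]]]]
The trees differ in how a recursive rule is bracketed over the same span.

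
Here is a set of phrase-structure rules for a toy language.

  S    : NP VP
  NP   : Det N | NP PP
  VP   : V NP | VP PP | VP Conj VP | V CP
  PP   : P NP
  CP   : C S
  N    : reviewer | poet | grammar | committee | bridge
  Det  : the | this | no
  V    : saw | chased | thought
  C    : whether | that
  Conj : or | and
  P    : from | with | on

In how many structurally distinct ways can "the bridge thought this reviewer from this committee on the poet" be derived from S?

Two of the 5 distinct bracketings:
[S [NP [Det the] [N bridge]] [VP [V thought] [NP [NP [Det this] [N reviewer]] [PP [P from] [NP [NP [Det this] [N committee]] [PP [P on] [NP [Det the] [N poet]]]]]]]]
[S [NP [Det the] [N bridge]] [VP [V thought] [NP [NP [NP [Det this] [N reviewer]] [PP [P from] [NP [Det this] [N committee]]]] [PP [P on] [NP [Det the] [N poet]]]]]]
The trees differ in how a recursive rule is bracketed over the same span.

5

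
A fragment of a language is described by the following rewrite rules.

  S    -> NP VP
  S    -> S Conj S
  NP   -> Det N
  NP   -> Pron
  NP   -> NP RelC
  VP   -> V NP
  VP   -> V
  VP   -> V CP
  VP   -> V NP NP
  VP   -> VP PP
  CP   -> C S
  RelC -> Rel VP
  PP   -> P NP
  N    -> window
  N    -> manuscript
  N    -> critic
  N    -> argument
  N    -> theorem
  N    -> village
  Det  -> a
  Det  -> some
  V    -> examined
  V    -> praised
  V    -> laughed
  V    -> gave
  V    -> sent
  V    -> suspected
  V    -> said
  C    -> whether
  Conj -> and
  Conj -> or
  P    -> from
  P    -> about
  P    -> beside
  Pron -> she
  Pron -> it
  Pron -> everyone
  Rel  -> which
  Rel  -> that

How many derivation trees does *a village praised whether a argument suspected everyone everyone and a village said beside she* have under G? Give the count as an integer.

Two of the 3 distinct bracketings:
[S [NP [Det a] [N village]] [VP [V praised] [CP [C whether] [S [S [NP [Det a] [N argument]] [VP [V suspected] [NP [Pron everyone]] [NP [Pron everyone]]]] [Conj and] [S [NP [Det a] [N village]] [VP [VP [V said]] [PP [P beside] [NP [Pron she]]]]]]]]]
[S [NP [Det a] [N village]] [VP [VP [V praised] [CP [C whether] [S [S [NP [Det a] [N argument]] [VP [V suspected] [NP [Pron everyone]] [NP [Pron everyone]]]] [Conj and] [S [NP [Det a] [N village]] [VP [V said]]]]]] [PP [P beside] [NP [Pron she]]]]]
The trees differ in how a recursive rule is bracketed over the same span.

3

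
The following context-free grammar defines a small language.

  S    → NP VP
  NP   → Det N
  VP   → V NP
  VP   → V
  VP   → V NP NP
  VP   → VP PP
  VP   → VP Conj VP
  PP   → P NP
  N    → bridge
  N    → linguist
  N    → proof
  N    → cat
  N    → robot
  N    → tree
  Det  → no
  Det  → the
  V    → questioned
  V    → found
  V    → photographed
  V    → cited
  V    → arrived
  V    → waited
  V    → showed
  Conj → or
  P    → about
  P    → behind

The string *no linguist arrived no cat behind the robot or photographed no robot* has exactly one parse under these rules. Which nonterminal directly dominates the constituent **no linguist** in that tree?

S
  NP
    Det: no
    N: linguist
  VP
    VP
      VP
        V: arrived
        NP
          Det: no
          N: cat
      PP
        P: behind
        NP
          Det: the
          N: robot
    Conj: or
    VP
      V: photographed
      NP
        Det: no
        N: robot
The span 'no linguist' is the NP node built by NP → Det N.
Its mother is the S built by S → NP VP.

S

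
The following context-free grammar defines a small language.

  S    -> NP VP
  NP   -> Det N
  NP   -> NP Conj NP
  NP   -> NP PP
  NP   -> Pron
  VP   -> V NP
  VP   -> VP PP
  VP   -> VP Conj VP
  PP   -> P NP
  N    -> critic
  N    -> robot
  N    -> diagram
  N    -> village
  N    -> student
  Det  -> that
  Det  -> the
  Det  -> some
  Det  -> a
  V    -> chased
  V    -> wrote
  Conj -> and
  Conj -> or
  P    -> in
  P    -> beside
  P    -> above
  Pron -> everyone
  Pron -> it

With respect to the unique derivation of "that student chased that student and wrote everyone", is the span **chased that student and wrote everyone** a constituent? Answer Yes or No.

[S [NP [Det that] [N student]] [VP [VP [V chased] [NP [Det that] [N student]]] [Conj and] [VP [V wrote] [NP [Pron everyone]]]]]
The words 'chased that student and wrote everyone' are exhaustively dominated by a single VP node (built by VP → VP Conj VP), so they form a constituent.

Yes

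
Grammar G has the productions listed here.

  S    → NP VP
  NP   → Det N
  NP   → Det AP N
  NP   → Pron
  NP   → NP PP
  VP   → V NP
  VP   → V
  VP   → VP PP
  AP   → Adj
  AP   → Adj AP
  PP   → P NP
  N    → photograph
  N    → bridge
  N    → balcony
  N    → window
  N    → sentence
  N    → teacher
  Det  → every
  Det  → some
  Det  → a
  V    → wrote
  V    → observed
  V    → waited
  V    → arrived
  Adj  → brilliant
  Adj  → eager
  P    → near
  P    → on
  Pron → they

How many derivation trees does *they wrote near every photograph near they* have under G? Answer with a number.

The two bracketings:
[S [NP [Pron they]] [VP [VP [V wrote]] [PP [P near] [NP [NP [Det every] [N photograph]] [PP [P near] [NP [Pron they]]]]]]]
[S [NP [Pron they]] [VP [VP [VP [V wrote]] [PP [P near] [NP [Det every] [N photograph]]]] [PP [P near] [NP [Pron they]]]]]
The difference turns on whether NP → NP PP is used at the relevant span, versus an alternative expansion of NP.

2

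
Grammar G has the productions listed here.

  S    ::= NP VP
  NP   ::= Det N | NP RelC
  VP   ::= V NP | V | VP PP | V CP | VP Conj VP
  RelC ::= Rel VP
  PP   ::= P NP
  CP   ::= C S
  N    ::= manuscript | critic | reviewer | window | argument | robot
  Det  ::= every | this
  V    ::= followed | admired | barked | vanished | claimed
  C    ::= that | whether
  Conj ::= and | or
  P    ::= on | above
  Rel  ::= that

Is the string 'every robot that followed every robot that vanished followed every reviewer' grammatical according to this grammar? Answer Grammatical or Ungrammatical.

S
  NP
    NP
      Det: every
      N: robot
    RelC
      Rel: that
      VP
        V: followed
        NP
          NP
            Det: every
            N: robot
          RelC
            Rel: that
            VP
              V: vanished
  VP
    V: followed
    NP
      Det: every
      N: reviewer
Each bracket corresponds to one application of a listed rule, so the string is derivable from S.

Grammatical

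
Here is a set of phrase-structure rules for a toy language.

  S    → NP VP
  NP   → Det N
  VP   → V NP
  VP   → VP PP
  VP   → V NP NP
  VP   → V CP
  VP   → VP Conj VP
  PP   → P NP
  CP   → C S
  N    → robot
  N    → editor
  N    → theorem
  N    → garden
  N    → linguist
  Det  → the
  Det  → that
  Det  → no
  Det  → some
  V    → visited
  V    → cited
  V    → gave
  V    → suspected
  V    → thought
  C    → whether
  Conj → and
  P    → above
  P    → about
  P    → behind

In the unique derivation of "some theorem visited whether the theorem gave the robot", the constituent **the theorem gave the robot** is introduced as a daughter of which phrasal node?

S
  NP
    Det: some
    N: theorem
  VP
    V: visited
    CP
      C: whether
      S
        NP
          Det: the
          N: theorem
        VP
          V: gave
          NP
            Det: the
            N: robot
The span 'the theorem gave the robot' is the S node built by S → NP VP.
Its mother is the CP built by CP → C S.

CP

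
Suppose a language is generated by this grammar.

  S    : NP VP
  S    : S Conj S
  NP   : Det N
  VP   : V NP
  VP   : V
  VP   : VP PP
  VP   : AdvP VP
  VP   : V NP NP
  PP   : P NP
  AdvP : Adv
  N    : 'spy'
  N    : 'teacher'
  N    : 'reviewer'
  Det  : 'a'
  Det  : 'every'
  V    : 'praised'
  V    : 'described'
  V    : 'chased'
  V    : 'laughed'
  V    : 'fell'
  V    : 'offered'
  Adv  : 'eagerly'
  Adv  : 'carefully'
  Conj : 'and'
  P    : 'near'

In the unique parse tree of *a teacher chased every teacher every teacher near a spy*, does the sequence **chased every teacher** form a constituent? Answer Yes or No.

[S [NP [Det a] [N teacher]] [VP [VP [V chased] [NP [Det every] [N teacher]] [NP [Det every] [N teacher]]] [PP [P near] [NP [Det a] [N spy]]]]]
The smallest constituent containing 'chased every teacher' is the VP spanning 'chased every teacher every teacher'; no single node in the tree dominates exactly the given words.

No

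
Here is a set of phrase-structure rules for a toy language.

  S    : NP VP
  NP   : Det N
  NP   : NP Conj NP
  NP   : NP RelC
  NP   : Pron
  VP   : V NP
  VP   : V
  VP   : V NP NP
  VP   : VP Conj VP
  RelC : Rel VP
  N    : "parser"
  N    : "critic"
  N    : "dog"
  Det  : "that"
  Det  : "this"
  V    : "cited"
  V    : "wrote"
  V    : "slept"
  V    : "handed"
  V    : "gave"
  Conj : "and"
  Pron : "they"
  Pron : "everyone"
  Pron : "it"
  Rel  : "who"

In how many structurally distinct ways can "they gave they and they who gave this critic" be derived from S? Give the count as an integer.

Two of the 4 distinct bracketings:
[S [NP [Pron they]] [VP [V gave] [NP [NP [Pron they]] [Conj and] [NP [NP [Pron they]] [RelC [Rel who] [VP [V gave] [NP [Det this] [N critic]]]]]]]]
[S [NP [Pron they]] [VP [V gave] [NP [NP [NP [Pron they]] [Conj and] [NP [Pron they]]] [RelC [Rel who] [VP [V gave] [NP [Det this] [N critic]]]]]]]
The trees differ in how a recursive rule is bracketed over the same span.

4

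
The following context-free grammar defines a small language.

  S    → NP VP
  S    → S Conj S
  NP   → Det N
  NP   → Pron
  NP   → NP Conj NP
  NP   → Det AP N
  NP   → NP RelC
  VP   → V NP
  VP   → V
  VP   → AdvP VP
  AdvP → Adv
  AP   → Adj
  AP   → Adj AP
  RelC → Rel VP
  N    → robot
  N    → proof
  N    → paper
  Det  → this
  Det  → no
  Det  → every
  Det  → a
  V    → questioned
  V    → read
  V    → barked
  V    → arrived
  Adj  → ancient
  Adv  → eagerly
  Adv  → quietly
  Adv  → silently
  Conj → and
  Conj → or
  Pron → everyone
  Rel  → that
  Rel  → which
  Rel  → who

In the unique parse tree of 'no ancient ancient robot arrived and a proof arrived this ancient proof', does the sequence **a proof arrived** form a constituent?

No

[S [S [NP [Det no] [AP [Adj ancient] [AP [Adj ancient]]] [N robot]] [VP [V arrived]]] [Conj and] [S [NP [Det a] [N proof]] [VP [V arrived] [NP [Det this] [AP [Adj ancient]] [N proof]]]]]
The smallest constituent containing 'a proof arrived' is the S spanning 'a proof arrived this ancient proof'; no single node in the tree dominates exactly the given words.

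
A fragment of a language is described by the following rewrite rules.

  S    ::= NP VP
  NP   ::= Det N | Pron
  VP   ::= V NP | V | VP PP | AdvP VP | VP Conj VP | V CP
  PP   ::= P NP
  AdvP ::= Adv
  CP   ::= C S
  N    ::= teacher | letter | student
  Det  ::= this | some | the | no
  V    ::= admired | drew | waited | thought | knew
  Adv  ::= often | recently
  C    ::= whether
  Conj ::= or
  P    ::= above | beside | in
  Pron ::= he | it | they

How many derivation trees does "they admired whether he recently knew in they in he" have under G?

6

Two of the 6 distinct bracketings:
[S [NP [Pron they]] [VP [VP [VP [V admired] [CP [C whether] [S [NP [Pron he]] [VP [AdvP [Adv recently]] [VP [V knew]]]]]] [PP [P in] [NP [Pron they]]]] [PP [P in] [NP [Pron he]]]]]
[S [NP [Pron they]] [VP [VP [V admired] [CP [C whether] [S [NP [Pron he]] [VP [VP [AdvP [Adv recently]] [VP [V knew]]] [PP [P in] [NP [Pron they]]]]]]] [PP [P in] [NP [Pron he]]]]]
The trees differ in how a recursive rule is bracketed over the same span.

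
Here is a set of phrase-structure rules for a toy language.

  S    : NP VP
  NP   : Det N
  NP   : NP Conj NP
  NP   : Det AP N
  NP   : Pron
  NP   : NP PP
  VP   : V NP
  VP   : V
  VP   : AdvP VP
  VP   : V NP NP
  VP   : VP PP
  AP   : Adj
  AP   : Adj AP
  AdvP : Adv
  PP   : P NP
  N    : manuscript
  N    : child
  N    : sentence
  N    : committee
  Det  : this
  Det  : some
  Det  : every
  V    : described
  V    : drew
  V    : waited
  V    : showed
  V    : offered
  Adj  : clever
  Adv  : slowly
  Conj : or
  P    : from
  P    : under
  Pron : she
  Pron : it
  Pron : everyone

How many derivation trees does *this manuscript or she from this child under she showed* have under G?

5

Two of the 5 distinct bracketings:
[S [NP [NP [Det this] [N manuscript]] [Conj or] [NP [NP [Pron she]] [PP [P from] [NP [NP [Det this] [N child]] [PP [P under] [NP [Pron she]]]]]]] [VP [V showed]]]
[S [NP [NP [Det this] [N manuscript]] [Conj or] [NP [NP [NP [Pron she]] [PP [P from] [NP [Det this] [N child]]]] [PP [P under] [NP [Pron she]]]]] [VP [V showed]]]
The trees differ in how a recursive rule is bracketed over the same span.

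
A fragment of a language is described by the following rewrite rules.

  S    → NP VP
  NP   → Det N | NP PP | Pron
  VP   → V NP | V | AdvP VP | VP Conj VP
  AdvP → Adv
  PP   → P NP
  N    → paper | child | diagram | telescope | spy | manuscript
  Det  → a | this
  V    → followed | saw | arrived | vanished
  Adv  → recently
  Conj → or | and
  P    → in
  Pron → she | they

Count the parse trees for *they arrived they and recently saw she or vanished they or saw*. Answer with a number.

9

Two of the 9 distinct bracketings:
[S [NP [Pron they]] [VP [VP [V arrived] [NP [Pron they]]] [Conj and] [VP [AdvP [Adv recently]] [VP [VP [V saw] [NP [Pron she]]] [Conj or] [VP [VP [V vanished] [NP [Pron they]]] [Conj or] [VP [V saw]]]]]]]
[S [NP [Pron they]] [VP [VP [V arrived] [NP [Pron they]]] [Conj and] [VP [AdvP [Adv recently]] [VP [VP [VP [V saw] [NP [Pron she]]] [Conj or] [VP [V vanished] [NP [Pron they]]]] [Conj or] [VP [V saw]]]]]]
The trees differ in how a recursive rule is bracketed over the same span.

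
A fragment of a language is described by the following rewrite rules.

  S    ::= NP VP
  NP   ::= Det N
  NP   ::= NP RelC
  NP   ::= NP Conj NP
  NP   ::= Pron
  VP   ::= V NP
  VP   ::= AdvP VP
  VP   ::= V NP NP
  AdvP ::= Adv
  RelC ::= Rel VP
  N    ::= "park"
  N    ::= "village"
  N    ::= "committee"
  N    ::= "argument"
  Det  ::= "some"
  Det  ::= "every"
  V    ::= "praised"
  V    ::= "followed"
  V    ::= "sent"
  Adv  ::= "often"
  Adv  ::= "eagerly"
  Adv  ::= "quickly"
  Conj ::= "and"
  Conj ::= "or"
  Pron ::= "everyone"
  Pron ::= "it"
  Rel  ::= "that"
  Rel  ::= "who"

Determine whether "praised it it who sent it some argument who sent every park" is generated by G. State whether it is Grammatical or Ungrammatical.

Ungrammatical

For S → NP VP, no prefix of the string parses as an NP.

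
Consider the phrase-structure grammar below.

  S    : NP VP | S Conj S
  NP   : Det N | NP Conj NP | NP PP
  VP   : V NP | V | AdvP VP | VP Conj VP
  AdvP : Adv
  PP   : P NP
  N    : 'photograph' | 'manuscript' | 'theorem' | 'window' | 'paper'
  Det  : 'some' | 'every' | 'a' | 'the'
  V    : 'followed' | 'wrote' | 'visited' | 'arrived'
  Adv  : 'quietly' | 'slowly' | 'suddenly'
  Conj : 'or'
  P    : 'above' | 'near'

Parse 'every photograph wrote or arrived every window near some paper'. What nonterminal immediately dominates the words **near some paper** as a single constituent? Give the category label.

S
  NP
    Det: every
    N: photograph
  VP
    VP
      V: wrote
    Conj: or
    VP
      V: arrived
      NP
        NP
          Det: every
          N: window
        PP
          P: near
          NP
            Det: some
            N: paper
The span 'near some paper' is the PP node built by PP → P NP.

PP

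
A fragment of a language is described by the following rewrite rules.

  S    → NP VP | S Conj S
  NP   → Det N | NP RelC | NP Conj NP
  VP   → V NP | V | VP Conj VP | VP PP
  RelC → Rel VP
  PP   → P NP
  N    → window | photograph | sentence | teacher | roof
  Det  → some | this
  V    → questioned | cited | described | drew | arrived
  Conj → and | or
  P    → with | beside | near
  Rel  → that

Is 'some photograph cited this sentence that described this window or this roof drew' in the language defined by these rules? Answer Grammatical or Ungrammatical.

Grammatical

S
  S
    NP
      Det: some
      N: photograph
    VP
      V: cited
      NP
        NP
          Det: this
          N: sentence
        RelC
          Rel: that
          VP
            V: described
            NP
              Det: this
              N: window
  Conj: or
  S
    NP
      Det: this
      N: roof
    VP
      V: drew
The bracketing above is licensed at every node by one of the given productions, with S at the root.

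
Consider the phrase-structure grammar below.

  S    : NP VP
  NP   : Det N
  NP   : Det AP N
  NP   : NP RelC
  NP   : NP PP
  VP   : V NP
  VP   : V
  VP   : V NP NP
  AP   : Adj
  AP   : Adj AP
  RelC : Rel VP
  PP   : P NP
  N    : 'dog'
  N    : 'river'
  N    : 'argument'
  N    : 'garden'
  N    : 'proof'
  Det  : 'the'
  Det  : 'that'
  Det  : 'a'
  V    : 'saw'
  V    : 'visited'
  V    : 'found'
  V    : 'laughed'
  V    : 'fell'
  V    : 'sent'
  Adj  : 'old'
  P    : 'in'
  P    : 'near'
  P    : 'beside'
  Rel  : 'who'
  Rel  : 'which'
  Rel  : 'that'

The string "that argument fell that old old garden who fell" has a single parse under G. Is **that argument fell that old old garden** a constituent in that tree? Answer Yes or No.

No

[S [NP [Det that] [N argument]] [VP [V fell] [NP [NP [Det that] [AP [Adj old] [AP [Adj old]]] [N garden]] [RelC [Rel who] [VP [V fell]]]]]]
The smallest constituent containing 'that argument fell that old old garden' is the S spanning 'that argument fell that old old garden who fell'; no single node in the tree dominates exactly the given words.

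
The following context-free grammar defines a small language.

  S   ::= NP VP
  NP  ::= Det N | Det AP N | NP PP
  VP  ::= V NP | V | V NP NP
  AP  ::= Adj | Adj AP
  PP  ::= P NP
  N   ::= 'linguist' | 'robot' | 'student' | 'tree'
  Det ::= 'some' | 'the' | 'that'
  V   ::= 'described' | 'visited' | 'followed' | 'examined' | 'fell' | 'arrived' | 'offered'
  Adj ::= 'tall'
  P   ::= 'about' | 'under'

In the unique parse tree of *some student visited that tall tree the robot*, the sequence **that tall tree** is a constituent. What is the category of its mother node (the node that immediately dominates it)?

VP

S
  NP
    Det: some
    N: student
  VP
    V: visited
    NP
      Det: that
      AP
        Adj: tall
      N: tree
    NP
      Det: the
      N: robot
The span 'that tall tree' is the NP node built by NP → Det AP N.
Its mother is the VP built by VP → V NP NP.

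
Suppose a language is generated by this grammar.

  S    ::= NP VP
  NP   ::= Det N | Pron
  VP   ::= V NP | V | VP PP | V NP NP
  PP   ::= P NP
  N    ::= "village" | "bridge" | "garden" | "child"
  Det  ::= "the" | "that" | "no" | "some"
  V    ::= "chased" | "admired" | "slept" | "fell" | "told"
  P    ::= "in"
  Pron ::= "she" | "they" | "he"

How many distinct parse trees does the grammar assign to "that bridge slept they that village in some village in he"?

[S [NP [Det that] [N bridge]] [VP [VP [VP [V slept] [NP [Pron they]] [NP [Det that] [N village]]] [PP [P in] [NP [Det some] [N village]]]] [PP [P in] [NP [Pron he]]]]]
No rule offers an alternative attachment or grouping for any span, so this is the only derivation.

1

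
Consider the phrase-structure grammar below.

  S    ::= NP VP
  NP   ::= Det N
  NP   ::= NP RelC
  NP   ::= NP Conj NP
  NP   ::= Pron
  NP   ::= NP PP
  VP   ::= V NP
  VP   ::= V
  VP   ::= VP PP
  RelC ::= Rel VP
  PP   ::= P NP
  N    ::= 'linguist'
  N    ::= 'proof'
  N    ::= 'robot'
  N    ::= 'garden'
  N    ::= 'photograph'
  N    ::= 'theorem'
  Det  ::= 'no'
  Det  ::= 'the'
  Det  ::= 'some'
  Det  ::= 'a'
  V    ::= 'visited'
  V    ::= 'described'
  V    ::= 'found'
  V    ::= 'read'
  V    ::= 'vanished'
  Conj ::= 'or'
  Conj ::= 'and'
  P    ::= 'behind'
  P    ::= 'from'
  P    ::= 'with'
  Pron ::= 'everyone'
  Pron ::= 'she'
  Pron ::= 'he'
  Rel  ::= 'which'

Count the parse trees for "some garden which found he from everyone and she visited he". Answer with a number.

Two of the 7 distinct bracketings:
[S [NP [NP [Det some] [N garden]] [RelC [Rel which] [VP [V found] [NP [NP [NP [Pron he]] [PP [P from] [NP [Pron everyone]]]] [Conj and] [NP [Pron she]]]]]] [VP [V visited] [NP [Pron he]]]]
[S [NP [NP [Det some] [N garden]] [RelC [Rel which] [VP [V found] [NP [NP [Pron he]] [PP [P from] [NP [NP [Pron everyone]] [Conj and] [NP [Pron she]]]]]]]] [VP [V visited] [NP [Pron he]]]]
The trees differ in how a recursive rule is bracketed over the same span.

7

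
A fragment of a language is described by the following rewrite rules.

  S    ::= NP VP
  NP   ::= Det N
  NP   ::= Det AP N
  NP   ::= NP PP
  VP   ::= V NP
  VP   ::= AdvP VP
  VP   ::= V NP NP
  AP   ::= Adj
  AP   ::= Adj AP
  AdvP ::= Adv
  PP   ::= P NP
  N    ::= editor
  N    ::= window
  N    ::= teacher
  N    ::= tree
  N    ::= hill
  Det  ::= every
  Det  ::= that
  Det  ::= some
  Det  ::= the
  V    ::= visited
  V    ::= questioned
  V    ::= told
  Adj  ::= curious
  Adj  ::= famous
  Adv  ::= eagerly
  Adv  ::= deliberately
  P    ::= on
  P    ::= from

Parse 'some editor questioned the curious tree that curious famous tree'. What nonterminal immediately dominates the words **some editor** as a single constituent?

NP

S
  NP
    Det: some
    N: editor
  VP
    V: questioned
    NP
      Det: the
      AP
        Adj: curious
      N: tree
    NP
      Det: that
      AP
        Adj: curious
        AP
          Adj: famous
      N: tree
The span 'some editor' is the NP node built by NP → Det N.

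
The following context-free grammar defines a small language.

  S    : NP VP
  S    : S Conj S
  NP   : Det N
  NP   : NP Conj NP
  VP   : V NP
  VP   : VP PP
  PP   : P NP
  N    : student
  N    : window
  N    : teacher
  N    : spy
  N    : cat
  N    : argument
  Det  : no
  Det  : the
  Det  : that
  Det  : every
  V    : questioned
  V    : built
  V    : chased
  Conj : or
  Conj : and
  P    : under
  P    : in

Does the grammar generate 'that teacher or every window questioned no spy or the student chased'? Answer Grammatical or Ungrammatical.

Ungrammatical

For S → NP VP, every NP-prefix leaves a non-VP remainder: after 'that teacher' the remainder is not a VP; after 'that teacher or every window' the remainder is not a VP. The alternative S rule S → S Conj S likewise has no satisfying split.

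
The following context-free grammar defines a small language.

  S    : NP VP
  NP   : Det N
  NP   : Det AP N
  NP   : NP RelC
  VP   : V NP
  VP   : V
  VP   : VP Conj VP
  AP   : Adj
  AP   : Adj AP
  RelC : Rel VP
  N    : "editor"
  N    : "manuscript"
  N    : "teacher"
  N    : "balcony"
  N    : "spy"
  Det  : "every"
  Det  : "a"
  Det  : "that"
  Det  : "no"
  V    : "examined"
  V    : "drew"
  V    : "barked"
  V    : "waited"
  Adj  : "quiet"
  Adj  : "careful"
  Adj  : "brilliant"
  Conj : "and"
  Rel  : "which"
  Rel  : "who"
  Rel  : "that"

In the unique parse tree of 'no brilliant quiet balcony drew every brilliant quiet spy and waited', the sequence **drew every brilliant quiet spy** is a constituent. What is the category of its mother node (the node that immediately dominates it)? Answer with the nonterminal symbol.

VP

[S [NP [Det no] [AP [Adj brilliant] [AP [Adj quiet]]] [N balcony]] [VP [VP [V drew] [NP [Det every] [AP [Adj brilliant] [AP [Adj quiet]]] [N spy]]] [Conj and] [VP [V waited]]]]
The span 'drew every brilliant quiet spy' is the VP node built by VP → V NP.
Its mother is the VP built by VP → VP Conj VP.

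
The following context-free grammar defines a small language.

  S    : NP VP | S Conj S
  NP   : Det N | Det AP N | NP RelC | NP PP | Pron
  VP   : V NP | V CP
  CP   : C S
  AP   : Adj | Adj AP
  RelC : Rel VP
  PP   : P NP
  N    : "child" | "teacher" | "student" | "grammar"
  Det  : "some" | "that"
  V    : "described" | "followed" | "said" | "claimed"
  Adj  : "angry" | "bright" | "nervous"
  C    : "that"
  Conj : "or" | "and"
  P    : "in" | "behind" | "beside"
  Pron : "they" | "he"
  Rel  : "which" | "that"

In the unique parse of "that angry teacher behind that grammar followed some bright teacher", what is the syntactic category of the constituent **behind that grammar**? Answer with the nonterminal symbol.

[S [NP [NP [Det that] [AP [Adj angry]] [N teacher]] [PP [P behind] [NP [Det that] [N grammar]]]] [VP [V followed] [NP [Det some] [AP [Adj bright]] [N teacher]]]]
The span 'behind that grammar' is the PP node built by PP → P NP.

PP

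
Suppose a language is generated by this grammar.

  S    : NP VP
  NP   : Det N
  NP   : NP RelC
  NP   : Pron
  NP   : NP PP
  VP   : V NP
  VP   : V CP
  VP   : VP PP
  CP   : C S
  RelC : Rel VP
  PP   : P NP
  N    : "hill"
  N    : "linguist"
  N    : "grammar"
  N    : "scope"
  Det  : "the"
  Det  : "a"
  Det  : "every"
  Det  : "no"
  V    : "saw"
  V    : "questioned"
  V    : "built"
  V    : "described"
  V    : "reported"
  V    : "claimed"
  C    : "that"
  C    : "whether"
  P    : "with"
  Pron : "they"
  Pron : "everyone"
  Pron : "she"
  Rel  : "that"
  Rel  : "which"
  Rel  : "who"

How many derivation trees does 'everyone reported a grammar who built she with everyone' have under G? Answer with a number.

Two of the 4 distinct bracketings:
[S [NP [Pron everyone]] [VP [V reported] [NP [NP [Det a] [N grammar]] [RelC [Rel who] [VP [V built] [NP [NP [Pron she]] [PP [P with] [NP [Pron everyone]]]]]]]]]
[S [NP [Pron everyone]] [VP [V reported] [NP [NP [Det a] [N grammar]] [RelC [Rel who] [VP [VP [V built] [NP [Pron she]]] [PP [P with] [NP [Pron everyone]]]]]]]]
The difference turns on whether NP → NP PP is used at the relevant span, versus an alternative expansion of NP.

4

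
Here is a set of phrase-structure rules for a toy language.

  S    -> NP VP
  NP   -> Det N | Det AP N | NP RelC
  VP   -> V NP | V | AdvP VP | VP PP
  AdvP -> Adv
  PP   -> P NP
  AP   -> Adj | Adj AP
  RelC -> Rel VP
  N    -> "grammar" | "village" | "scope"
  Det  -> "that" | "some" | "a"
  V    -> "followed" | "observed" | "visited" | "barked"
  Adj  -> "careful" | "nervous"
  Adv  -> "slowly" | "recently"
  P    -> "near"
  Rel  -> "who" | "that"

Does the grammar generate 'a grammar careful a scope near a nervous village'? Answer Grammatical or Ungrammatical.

An N word can never sit immediately before an Adj word in any string this grammar generates, so the substring 'grammar careful' rules out a derivation.

Ungrammatical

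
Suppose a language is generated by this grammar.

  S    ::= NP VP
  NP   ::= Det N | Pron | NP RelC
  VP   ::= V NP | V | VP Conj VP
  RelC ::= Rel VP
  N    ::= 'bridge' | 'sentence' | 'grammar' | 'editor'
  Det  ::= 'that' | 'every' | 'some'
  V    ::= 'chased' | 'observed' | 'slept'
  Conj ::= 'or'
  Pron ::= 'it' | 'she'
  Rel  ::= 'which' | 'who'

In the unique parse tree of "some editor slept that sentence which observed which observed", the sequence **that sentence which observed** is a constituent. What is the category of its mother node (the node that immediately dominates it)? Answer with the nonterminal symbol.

[S [NP [Det some] [N editor]] [VP [V slept] [NP [NP [NP [Det that] [N sentence]] [RelC [Rel which] [VP [V observed]]]] [RelC [Rel which] [VP [V observed]]]]]]
The span 'that sentence which observed' is the NP node built by NP → NP RelC.
Its mother is the NP built by NP → NP RelC.

NP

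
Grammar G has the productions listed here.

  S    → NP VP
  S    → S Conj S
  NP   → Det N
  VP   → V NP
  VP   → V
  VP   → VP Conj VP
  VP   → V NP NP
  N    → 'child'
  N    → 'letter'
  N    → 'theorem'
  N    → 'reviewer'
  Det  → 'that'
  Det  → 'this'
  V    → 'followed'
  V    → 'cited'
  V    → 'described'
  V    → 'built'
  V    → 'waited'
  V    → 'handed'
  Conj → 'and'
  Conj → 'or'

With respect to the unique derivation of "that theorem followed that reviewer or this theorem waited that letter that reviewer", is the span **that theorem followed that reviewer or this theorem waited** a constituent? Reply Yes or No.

No

[S [S [NP [Det that] [N theorem]] [VP [V followed] [NP [Det that] [N reviewer]]]] [Conj or] [S [NP [Det this] [N theorem]] [VP [V waited] [NP [Det that] [N letter]] [NP [Det that] [N reviewer]]]]]
The smallest constituent containing 'that theorem followed that reviewer or this theorem waited' is the S spanning 'that theorem followed that reviewer or this theorem waited that letter that reviewer'; no single node in the tree dominates exactly the given words.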